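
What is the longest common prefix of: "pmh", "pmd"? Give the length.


Words: pmh, pmd
  Position 0: all 'p' => match
  Position 1: all 'm' => match
  Position 2: ('h', 'd') => mismatch, stop
LCP = "pm" (length 2)

2


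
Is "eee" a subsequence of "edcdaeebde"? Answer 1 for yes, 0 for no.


Check if "eee" is a subsequence of "edcdaeebde"
Greedy scan:
  Position 0 ('e'): matches sub[0] = 'e'
  Position 1 ('d'): no match needed
  Position 2 ('c'): no match needed
  Position 3 ('d'): no match needed
  Position 4 ('a'): no match needed
  Position 5 ('e'): matches sub[1] = 'e'
  Position 6 ('e'): matches sub[2] = 'e'
  Position 7 ('b'): no match needed
  Position 8 ('d'): no match needed
  Position 9 ('e'): no match needed
All 3 characters matched => is a subsequence

1


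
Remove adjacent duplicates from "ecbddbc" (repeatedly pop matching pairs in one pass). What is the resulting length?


Input: ecbddbc
Stack-based adjacent duplicate removal:
  Read 'e': push. Stack: e
  Read 'c': push. Stack: ec
  Read 'b': push. Stack: ecb
  Read 'd': push. Stack: ecbd
  Read 'd': matches stack top 'd' => pop. Stack: ecb
  Read 'b': matches stack top 'b' => pop. Stack: ec
  Read 'c': matches stack top 'c' => pop. Stack: e
Final stack: "e" (length 1)

1


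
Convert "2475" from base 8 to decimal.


Input: "2475" in base 8
Positional expansion:
  Digit '2' (value 2) x 8^3 = 1024
  Digit '4' (value 4) x 8^2 = 256
  Digit '7' (value 7) x 8^1 = 56
  Digit '5' (value 5) x 8^0 = 5
Sum = 1341

1341


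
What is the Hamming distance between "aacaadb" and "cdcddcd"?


Comparing "aacaadb" and "cdcddcd" position by position:
  Position 0: 'a' vs 'c' => differ
  Position 1: 'a' vs 'd' => differ
  Position 2: 'c' vs 'c' => same
  Position 3: 'a' vs 'd' => differ
  Position 4: 'a' vs 'd' => differ
  Position 5: 'd' vs 'c' => differ
  Position 6: 'b' vs 'd' => differ
Total differences (Hamming distance): 6

6


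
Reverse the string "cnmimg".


Input: cnmimg
Reading characters right to left:
  Position 5: 'g'
  Position 4: 'm'
  Position 3: 'i'
  Position 2: 'm'
  Position 1: 'n'
  Position 0: 'c'
Reversed: gmimnc

gmimnc


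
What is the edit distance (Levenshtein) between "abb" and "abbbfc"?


Computing edit distance: "abb" -> "abbbfc"
DP table:
           a    b    b    b    f    c
      0    1    2    3    4    5    6
  a   1    0    1    2    3    4    5
  b   2    1    0    1    2    3    4
  b   3    2    1    0    1    2    3
Edit distance = dp[3][6] = 3

3


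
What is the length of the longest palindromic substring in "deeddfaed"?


Input: "deeddfaed"
Checking substrings for palindromes:
  [0:4] "deed" (len 4) => palindrome
  [1:3] "ee" (len 2) => palindrome
  [3:5] "dd" (len 2) => palindrome
Longest palindromic substring: "deed" with length 4

4


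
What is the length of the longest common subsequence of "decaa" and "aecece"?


LCS of "decaa" and "aecece"
DP table:
           a    e    c    e    c    e
      0    0    0    0    0    0    0
  d   0    0    0    0    0    0    0
  e   0    0    1    1    1    1    1
  c   0    0    1    2    2    2    2
  a   0    1    1    2    2    2    2
  a   0    1    1    2    2    2    2
LCS length = dp[5][6] = 2

2


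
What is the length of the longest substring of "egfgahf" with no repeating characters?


Input: "egfgahf"
Sliding window (track last position of each char):
  Position 0 ('e'): window [0,0] length 1 -- new best
  Position 1 ('g'): window [0,1] length 2 -- new best
  Position 2 ('f'): window [0,2] length 3 -- new best
  Position 3 ('g'): repeat (last at 1), move window start to 2
  Position 3 ('g'): window [2,3] length 2
  Position 4 ('a'): window [2,4] length 3
  Position 5 ('h'): window [2,5] length 4 -- new best
  Position 6 ('f'): repeat (last at 2), move window start to 3
  Position 6 ('f'): window [3,6] length 4
Longest substring with no repeats: "fgah" with length 4

4


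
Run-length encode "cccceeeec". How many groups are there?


Input: cccceeeec
Scanning for consecutive runs:
  Group 1: 'c' x 4 (positions 0-3)
  Group 2: 'e' x 4 (positions 4-7)
  Group 3: 'c' x 1 (positions 8-8)
Total groups: 3

3


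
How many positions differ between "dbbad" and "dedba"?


Comparing "dbbad" and "dedba" position by position:
  Position 0: 'd' vs 'd' => same
  Position 1: 'b' vs 'e' => DIFFER
  Position 2: 'b' vs 'd' => DIFFER
  Position 3: 'a' vs 'b' => DIFFER
  Position 4: 'd' vs 'a' => DIFFER
Positions that differ: 4

4


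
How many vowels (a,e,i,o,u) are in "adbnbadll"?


Input: adbnbadll
Checking each character:
  'a' at position 0: vowel (running total: 1)
  'd' at position 1: consonant
  'b' at position 2: consonant
  'n' at position 3: consonant
  'b' at position 4: consonant
  'a' at position 5: vowel (running total: 2)
  'd' at position 6: consonant
  'l' at position 7: consonant
  'l' at position 8: consonant
Total vowels: 2

2


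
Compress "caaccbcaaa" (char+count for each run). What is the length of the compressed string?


Input: caaccbcaaa
Runs:
  'c' x 1 => "c1"
  'a' x 2 => "a2"
  'c' x 2 => "c2"
  'b' x 1 => "b1"
  'c' x 1 => "c1"
  'a' x 3 => "a3"
Compressed: "c1a2c2b1c1a3"
Compressed length: 12

12


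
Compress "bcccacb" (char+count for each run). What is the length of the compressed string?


Input: bcccacb
Runs:
  'b' x 1 => "b1"
  'c' x 3 => "c3"
  'a' x 1 => "a1"
  'c' x 1 => "c1"
  'b' x 1 => "b1"
Compressed: "b1c3a1c1b1"
Compressed length: 10

10


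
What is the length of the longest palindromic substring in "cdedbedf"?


Input: "cdedbedf"
Checking substrings for palindromes:
  [1:4] "ded" (len 3) => palindrome
Longest palindromic substring: "ded" with length 3

3


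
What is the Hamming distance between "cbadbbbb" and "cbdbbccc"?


Comparing "cbadbbbb" and "cbdbbccc" position by position:
  Position 0: 'c' vs 'c' => same
  Position 1: 'b' vs 'b' => same
  Position 2: 'a' vs 'd' => differ
  Position 3: 'd' vs 'b' => differ
  Position 4: 'b' vs 'b' => same
  Position 5: 'b' vs 'c' => differ
  Position 6: 'b' vs 'c' => differ
  Position 7: 'b' vs 'c' => differ
Total differences (Hamming distance): 5

5


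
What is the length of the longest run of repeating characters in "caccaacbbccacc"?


Input: "caccaacbbccacc"
Scanning for longest run:
  Position 1 ('a'): new char, reset run to 1
  Position 2 ('c'): new char, reset run to 1
  Position 3 ('c'): continues run of 'c', length=2
  Position 4 ('a'): new char, reset run to 1
  Position 5 ('a'): continues run of 'a', length=2
  Position 6 ('c'): new char, reset run to 1
  Position 7 ('b'): new char, reset run to 1
  Position 8 ('b'): continues run of 'b', length=2
  Position 9 ('c'): new char, reset run to 1
  Position 10 ('c'): continues run of 'c', length=2
  Position 11 ('a'): new char, reset run to 1
  Position 12 ('c'): new char, reset run to 1
  Position 13 ('c'): continues run of 'c', length=2
Longest run: 'c' with length 2

2


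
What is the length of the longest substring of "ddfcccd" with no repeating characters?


Input: "ddfcccd"
Sliding window (track last position of each char):
  Position 0 ('d'): window [0,0] length 1 -- new best
  Position 1 ('d'): repeat (last at 0), move window start to 1
  Position 1 ('d'): window [1,1] length 1
  Position 2 ('f'): window [1,2] length 2 -- new best
  Position 3 ('c'): window [1,3] length 3 -- new best
  Position 4 ('c'): repeat (last at 3), move window start to 4
  Position 4 ('c'): window [4,4] length 1
  Position 5 ('c'): repeat (last at 4), move window start to 5
  Position 5 ('c'): window [5,5] length 1
  Position 6 ('d'): window [5,6] length 2
Longest substring with no repeats: "dfc" with length 3

3


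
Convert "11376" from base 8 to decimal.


Input: "11376" in base 8
Positional expansion:
  Digit '1' (value 1) x 8^4 = 4096
  Digit '1' (value 1) x 8^3 = 512
  Digit '3' (value 3) x 8^2 = 192
  Digit '7' (value 7) x 8^1 = 56
  Digit '6' (value 6) x 8^0 = 6
Sum = 4862

4862


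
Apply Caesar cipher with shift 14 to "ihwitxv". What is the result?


Caesar cipher: shift "ihwitxv" by 14
  'i' (pos 8) + 14 = pos 22 = 'w'
  'h' (pos 7) + 14 = pos 21 = 'v'
  'w' (pos 22) + 14 = pos 10 = 'k'
  'i' (pos 8) + 14 = pos 22 = 'w'
  't' (pos 19) + 14 = pos 7 = 'h'
  'x' (pos 23) + 14 = pos 11 = 'l'
  'v' (pos 21) + 14 = pos 9 = 'j'
Result: wvkwhlj

wvkwhlj


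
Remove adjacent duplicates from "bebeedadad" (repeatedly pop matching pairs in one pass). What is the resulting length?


Input: bebeedadad
Stack-based adjacent duplicate removal:
  Read 'b': push. Stack: b
  Read 'e': push. Stack: be
  Read 'b': push. Stack: beb
  Read 'e': push. Stack: bebe
  Read 'e': matches stack top 'e' => pop. Stack: beb
  Read 'd': push. Stack: bebd
  Read 'a': push. Stack: bebda
  Read 'd': push. Stack: bebdad
  Read 'a': push. Stack: bebdada
  Read 'd': push. Stack: bebdadad
Final stack: "bebdadad" (length 8)

8


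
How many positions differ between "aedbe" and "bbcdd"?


Comparing "aedbe" and "bbcdd" position by position:
  Position 0: 'a' vs 'b' => DIFFER
  Position 1: 'e' vs 'b' => DIFFER
  Position 2: 'd' vs 'c' => DIFFER
  Position 3: 'b' vs 'd' => DIFFER
  Position 4: 'e' vs 'd' => DIFFER
Positions that differ: 5

5


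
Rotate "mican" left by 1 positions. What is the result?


Input: "mican", rotate left by 1
First 1 characters: "m"
Remaining characters: "ican"
Concatenate remaining + first: "ican" + "m" = "icanm"

icanm


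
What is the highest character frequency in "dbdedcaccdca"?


Input: dbdedcaccdca
Character counts:
  'a': 2
  'b': 1
  'c': 4
  'd': 4
  'e': 1
Maximum frequency: 4

4


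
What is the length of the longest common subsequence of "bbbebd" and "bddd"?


LCS of "bbbebd" and "bddd"
DP table:
           b    d    d    d
      0    0    0    0    0
  b   0    1    1    1    1
  b   0    1    1    1    1
  b   0    1    1    1    1
  e   0    1    1    1    1
  b   0    1    1    1    1
  d   0    1    2    2    2
LCS length = dp[6][4] = 2

2


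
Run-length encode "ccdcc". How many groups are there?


Input: ccdcc
Scanning for consecutive runs:
  Group 1: 'c' x 2 (positions 0-1)
  Group 2: 'd' x 1 (positions 2-2)
  Group 3: 'c' x 2 (positions 3-4)
Total groups: 3

3


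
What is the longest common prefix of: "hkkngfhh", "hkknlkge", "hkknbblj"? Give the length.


Words: hkkngfhh, hkknlkge, hkknbblj
  Position 0: all 'h' => match
  Position 1: all 'k' => match
  Position 2: all 'k' => match
  Position 3: all 'n' => match
  Position 4: ('g', 'l', 'b') => mismatch, stop
LCP = "hkkn" (length 4)

4


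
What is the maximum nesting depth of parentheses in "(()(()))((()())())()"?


Input: "(()(()))((()())())()"
Tracking depth:
  Position 0 '(': depth becomes 1
  Position 1 '(': depth becomes 2
  Position 2 ')': depth becomes 1
  Position 3 '(': depth becomes 2
  Position 4 '(': depth becomes 3
  Position 5 ')': depth becomes 2
  Position 6 ')': depth becomes 1
  Position 7 ')': depth becomes 0
  Position 8 '(': depth becomes 1
  Position 9 '(': depth becomes 2
  Position 10 '(': depth becomes 3
  Position 11 ')': depth becomes 2
  Position 12 '(': depth becomes 3
  Position 13 ')': depth becomes 2
  Position 14 ')': depth becomes 1
  Position 15 '(': depth becomes 2
  Position 16 ')': depth becomes 1
  Position 17 ')': depth becomes 0
  Position 18 '(': depth becomes 1
  Position 19 ')': depth becomes 0
Maximum depth reached: 3

3


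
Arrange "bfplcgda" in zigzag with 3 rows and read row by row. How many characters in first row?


Zigzag "bfplcgda" into 3 rows:
Placing characters:
  'b' => row 0
  'f' => row 1
  'p' => row 2
  'l' => row 1
  'c' => row 0
  'g' => row 1
  'd' => row 2
  'a' => row 1
Rows:
  Row 0: "bc"
  Row 1: "flga"
  Row 2: "pd"
First row length: 2

2


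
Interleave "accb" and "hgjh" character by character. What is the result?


Interleaving "accb" and "hgjh":
  Position 0: 'a' from first, 'h' from second => "ah"
  Position 1: 'c' from first, 'g' from second => "cg"
  Position 2: 'c' from first, 'j' from second => "cj"
  Position 3: 'b' from first, 'h' from second => "bh"
Result: ahcgcjbh

ahcgcjbh


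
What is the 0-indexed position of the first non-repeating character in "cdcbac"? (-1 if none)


Input: cdcbac
Character frequencies:
  'a': 1
  'b': 1
  'c': 3
  'd': 1
Scanning left to right for freq == 1:
  Position 0 ('c'): freq=3, skip
  Position 1 ('d'): unique! => answer = 1

1


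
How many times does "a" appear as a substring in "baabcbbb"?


Searching for "a" in "baabcbbb"
Scanning each position:
  Position 0: "b" => no
  Position 1: "a" => MATCH
  Position 2: "a" => MATCH
  Position 3: "b" => no
  Position 4: "c" => no
  Position 5: "b" => no
  Position 6: "b" => no
  Position 7: "b" => no
Total occurrences: 2

2


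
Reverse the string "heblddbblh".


Input: heblddbblh
Reading characters right to left:
  Position 9: 'h'
  Position 8: 'l'
  Position 7: 'b'
  Position 6: 'b'
  Position 5: 'd'
  Position 4: 'd'
  Position 3: 'l'
  Position 2: 'b'
  Position 1: 'e'
  Position 0: 'h'
Reversed: hlbbddlbeh

hlbbddlbeh


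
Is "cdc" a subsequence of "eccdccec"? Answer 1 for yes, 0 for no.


Check if "cdc" is a subsequence of "eccdccec"
Greedy scan:
  Position 0 ('e'): no match needed
  Position 1 ('c'): matches sub[0] = 'c'
  Position 2 ('c'): no match needed
  Position 3 ('d'): matches sub[1] = 'd'
  Position 4 ('c'): matches sub[2] = 'c'
  Position 5 ('c'): no match needed
  Position 6 ('e'): no match needed
  Position 7 ('c'): no match needed
All 3 characters matched => is a subsequence

1


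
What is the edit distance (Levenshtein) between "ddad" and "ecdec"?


Computing edit distance: "ddad" -> "ecdec"
DP table:
           e    c    d    e    c
      0    1    2    3    4    5
  d   1    1    2    2    3    4
  d   2    2    2    2    3    4
  a   3    3    3    3    3    4
  d   4    4    4    3    4    4
Edit distance = dp[4][5] = 4

4


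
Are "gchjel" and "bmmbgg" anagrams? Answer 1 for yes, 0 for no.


Strings: "gchjel", "bmmbgg"
Sorted first:  ceghjl
Sorted second: bbggmm
Differ at position 0: 'c' vs 'b' => not anagrams

0


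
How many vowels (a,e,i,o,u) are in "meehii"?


Input: meehii
Checking each character:
  'm' at position 0: consonant
  'e' at position 1: vowel (running total: 1)
  'e' at position 2: vowel (running total: 2)
  'h' at position 3: consonant
  'i' at position 4: vowel (running total: 3)
  'i' at position 5: vowel (running total: 4)
Total vowels: 4

4


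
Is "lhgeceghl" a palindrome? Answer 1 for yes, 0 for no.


Input: lhgeceghl
Reversed: lhgeceghl
  Compare pos 0 ('l') with pos 8 ('l'): match
  Compare pos 1 ('h') with pos 7 ('h'): match
  Compare pos 2 ('g') with pos 6 ('g'): match
  Compare pos 3 ('e') with pos 5 ('e'): match
Result: palindrome

1


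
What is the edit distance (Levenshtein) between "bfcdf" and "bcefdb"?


Computing edit distance: "bfcdf" -> "bcefdb"
DP table:
           b    c    e    f    d    b
      0    1    2    3    4    5    6
  b   1    0    1    2    3    4    5
  f   2    1    1    2    2    3    4
  c   3    2    1    2    3    3    4
  d   4    3    2    2    3    3    4
  f   5    4    3    3    2    3    4
Edit distance = dp[5][6] = 4

4


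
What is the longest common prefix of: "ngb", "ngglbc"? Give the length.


Words: ngb, ngglbc
  Position 0: all 'n' => match
  Position 1: all 'g' => match
  Position 2: ('b', 'g') => mismatch, stop
LCP = "ng" (length 2)

2


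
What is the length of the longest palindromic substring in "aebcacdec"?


Input: "aebcacdec"
Checking substrings for palindromes:
  [3:6] "cac" (len 3) => palindrome
Longest palindromic substring: "cac" with length 3

3


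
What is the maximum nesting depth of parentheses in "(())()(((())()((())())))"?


Input: "(())()(((())()((())())))"
Tracking depth:
  Position 0 '(': depth becomes 1
  Position 1 '(': depth becomes 2
  Position 2 ')': depth becomes 1
  Position 3 ')': depth becomes 0
  Position 4 '(': depth becomes 1
  Position 5 ')': depth becomes 0
  Position 6 '(': depth becomes 1
  Position 7 '(': depth becomes 2
  Position 8 '(': depth becomes 3
  Position 9 '(': depth becomes 4
  Position 10 ')': depth becomes 3
  Position 11 ')': depth becomes 2
  Position 12 '(': depth becomes 3
  Position 13 ')': depth becomes 2
  Position 14 '(': depth becomes 3
  Position 15 '(': depth becomes 4
  Position 16 '(': depth becomes 5
  Position 17 ')': depth becomes 4
  Position 18 ')': depth becomes 3
  Position 19 '(': depth becomes 4
  Position 20 ')': depth becomes 3
  Position 21 ')': depth becomes 2
  Position 22 ')': depth becomes 1
  Position 23 ')': depth becomes 0
Maximum depth reached: 5

5


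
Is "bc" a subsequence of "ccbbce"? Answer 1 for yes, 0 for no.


Check if "bc" is a subsequence of "ccbbce"
Greedy scan:
  Position 0 ('c'): no match needed
  Position 1 ('c'): no match needed
  Position 2 ('b'): matches sub[0] = 'b'
  Position 3 ('b'): no match needed
  Position 4 ('c'): matches sub[1] = 'c'
  Position 5 ('e'): no match needed
All 2 characters matched => is a subsequence

1


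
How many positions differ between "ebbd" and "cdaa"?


Comparing "ebbd" and "cdaa" position by position:
  Position 0: 'e' vs 'c' => DIFFER
  Position 1: 'b' vs 'd' => DIFFER
  Position 2: 'b' vs 'a' => DIFFER
  Position 3: 'd' vs 'a' => DIFFER
Positions that differ: 4

4


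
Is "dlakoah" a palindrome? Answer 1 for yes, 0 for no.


Input: dlakoah
Reversed: haokald
  Compare pos 0 ('d') with pos 6 ('h'): MISMATCH
  Compare pos 1 ('l') with pos 5 ('a'): MISMATCH
  Compare pos 2 ('a') with pos 4 ('o'): MISMATCH
Result: not a palindrome

0


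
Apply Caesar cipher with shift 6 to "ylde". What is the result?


Caesar cipher: shift "ylde" by 6
  'y' (pos 24) + 6 = pos 4 = 'e'
  'l' (pos 11) + 6 = pos 17 = 'r'
  'd' (pos 3) + 6 = pos 9 = 'j'
  'e' (pos 4) + 6 = pos 10 = 'k'
Result: erjk

erjk


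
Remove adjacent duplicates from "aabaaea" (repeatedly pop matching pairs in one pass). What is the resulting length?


Input: aabaaea
Stack-based adjacent duplicate removal:
  Read 'a': push. Stack: a
  Read 'a': matches stack top 'a' => pop. Stack: (empty)
  Read 'b': push. Stack: b
  Read 'a': push. Stack: ba
  Read 'a': matches stack top 'a' => pop. Stack: b
  Read 'e': push. Stack: be
  Read 'a': push. Stack: bea
Final stack: "bea" (length 3)

3


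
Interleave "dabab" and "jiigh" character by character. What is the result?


Interleaving "dabab" and "jiigh":
  Position 0: 'd' from first, 'j' from second => "dj"
  Position 1: 'a' from first, 'i' from second => "ai"
  Position 2: 'b' from first, 'i' from second => "bi"
  Position 3: 'a' from first, 'g' from second => "ag"
  Position 4: 'b' from first, 'h' from second => "bh"
Result: djaibiagbh

djaibiagbh


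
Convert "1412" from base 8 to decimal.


Input: "1412" in base 8
Positional expansion:
  Digit '1' (value 1) x 8^3 = 512
  Digit '4' (value 4) x 8^2 = 256
  Digit '1' (value 1) x 8^1 = 8
  Digit '2' (value 2) x 8^0 = 2
Sum = 778

778


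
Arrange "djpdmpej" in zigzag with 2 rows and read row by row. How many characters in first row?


Zigzag "djpdmpej" into 2 rows:
Placing characters:
  'd' => row 0
  'j' => row 1
  'p' => row 0
  'd' => row 1
  'm' => row 0
  'p' => row 1
  'e' => row 0
  'j' => row 1
Rows:
  Row 0: "dpme"
  Row 1: "jdpj"
First row length: 4

4


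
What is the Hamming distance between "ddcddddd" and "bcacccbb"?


Comparing "ddcddddd" and "bcacccbb" position by position:
  Position 0: 'd' vs 'b' => differ
  Position 1: 'd' vs 'c' => differ
  Position 2: 'c' vs 'a' => differ
  Position 3: 'd' vs 'c' => differ
  Position 4: 'd' vs 'c' => differ
  Position 5: 'd' vs 'c' => differ
  Position 6: 'd' vs 'b' => differ
  Position 7: 'd' vs 'b' => differ
Total differences (Hamming distance): 8

8


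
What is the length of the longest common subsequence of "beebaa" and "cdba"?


LCS of "beebaa" and "cdba"
DP table:
           c    d    b    a
      0    0    0    0    0
  b   0    0    0    1    1
  e   0    0    0    1    1
  e   0    0    0    1    1
  b   0    0    0    1    1
  a   0    0    0    1    2
  a   0    0    0    1    2
LCS length = dp[6][4] = 2

2


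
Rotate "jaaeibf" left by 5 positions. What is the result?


Input: "jaaeibf", rotate left by 5
First 5 characters: "jaaei"
Remaining characters: "bf"
Concatenate remaining + first: "bf" + "jaaei" = "bfjaaei"

bfjaaei


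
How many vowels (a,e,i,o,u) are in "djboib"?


Input: djboib
Checking each character:
  'd' at position 0: consonant
  'j' at position 1: consonant
  'b' at position 2: consonant
  'o' at position 3: vowel (running total: 1)
  'i' at position 4: vowel (running total: 2)
  'b' at position 5: consonant
Total vowels: 2

2


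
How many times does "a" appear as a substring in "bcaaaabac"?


Searching for "a" in "bcaaaabac"
Scanning each position:
  Position 0: "b" => no
  Position 1: "c" => no
  Position 2: "a" => MATCH
  Position 3: "a" => MATCH
  Position 4: "a" => MATCH
  Position 5: "a" => MATCH
  Position 6: "b" => no
  Position 7: "a" => MATCH
  Position 8: "c" => no
Total occurrences: 5

5


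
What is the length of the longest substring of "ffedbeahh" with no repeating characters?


Input: "ffedbeahh"
Sliding window (track last position of each char):
  Position 0 ('f'): window [0,0] length 1 -- new best
  Position 1 ('f'): repeat (last at 0), move window start to 1
  Position 1 ('f'): window [1,1] length 1
  Position 2 ('e'): window [1,2] length 2 -- new best
  Position 3 ('d'): window [1,3] length 3 -- new best
  Position 4 ('b'): window [1,4] length 4 -- new best
  Position 5 ('e'): repeat (last at 2), move window start to 3
  Position 5 ('e'): window [3,5] length 3
  Position 6 ('a'): window [3,6] length 4
  Position 7 ('h'): window [3,7] length 5 -- new best
  Position 8 ('h'): repeat (last at 7), move window start to 8
  Position 8 ('h'): window [8,8] length 1
Longest substring with no repeats: "dbeah" with length 5

5


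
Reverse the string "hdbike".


Input: hdbike
Reading characters right to left:
  Position 5: 'e'
  Position 4: 'k'
  Position 3: 'i'
  Position 2: 'b'
  Position 1: 'd'
  Position 0: 'h'
Reversed: ekibdh

ekibdh


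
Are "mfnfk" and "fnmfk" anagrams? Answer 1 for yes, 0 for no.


Strings: "mfnfk", "fnmfk"
Sorted first:  ffkmn
Sorted second: ffkmn
Sorted forms match => anagrams

1


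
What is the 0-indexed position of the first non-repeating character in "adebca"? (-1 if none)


Input: adebca
Character frequencies:
  'a': 2
  'b': 1
  'c': 1
  'd': 1
  'e': 1
Scanning left to right for freq == 1:
  Position 0 ('a'): freq=2, skip
  Position 1 ('d'): unique! => answer = 1

1


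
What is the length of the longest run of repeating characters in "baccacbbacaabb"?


Input: "baccacbbacaabb"
Scanning for longest run:
  Position 1 ('a'): new char, reset run to 1
  Position 2 ('c'): new char, reset run to 1
  Position 3 ('c'): continues run of 'c', length=2
  Position 4 ('a'): new char, reset run to 1
  Position 5 ('c'): new char, reset run to 1
  Position 6 ('b'): new char, reset run to 1
  Position 7 ('b'): continues run of 'b', length=2
  Position 8 ('a'): new char, reset run to 1
  Position 9 ('c'): new char, reset run to 1
  Position 10 ('a'): new char, reset run to 1
  Position 11 ('a'): continues run of 'a', length=2
  Position 12 ('b'): new char, reset run to 1
  Position 13 ('b'): continues run of 'b', length=2
Longest run: 'c' with length 2

2


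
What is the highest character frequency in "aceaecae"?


Input: aceaecae
Character counts:
  'a': 3
  'c': 2
  'e': 3
Maximum frequency: 3

3


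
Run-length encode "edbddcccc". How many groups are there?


Input: edbddcccc
Scanning for consecutive runs:
  Group 1: 'e' x 1 (positions 0-0)
  Group 2: 'd' x 1 (positions 1-1)
  Group 3: 'b' x 1 (positions 2-2)
  Group 4: 'd' x 2 (positions 3-4)
  Group 5: 'c' x 4 (positions 5-8)
Total groups: 5

5


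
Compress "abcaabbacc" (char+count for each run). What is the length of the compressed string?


Input: abcaabbacc
Runs:
  'a' x 1 => "a1"
  'b' x 1 => "b1"
  'c' x 1 => "c1"
  'a' x 2 => "a2"
  'b' x 2 => "b2"
  'a' x 1 => "a1"
  'c' x 2 => "c2"
Compressed: "a1b1c1a2b2a1c2"
Compressed length: 14

14


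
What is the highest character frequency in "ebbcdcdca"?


Input: ebbcdcdca
Character counts:
  'a': 1
  'b': 2
  'c': 3
  'd': 2
  'e': 1
Maximum frequency: 3

3


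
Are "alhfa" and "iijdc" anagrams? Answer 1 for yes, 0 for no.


Strings: "alhfa", "iijdc"
Sorted first:  aafhl
Sorted second: cdiij
Differ at position 0: 'a' vs 'c' => not anagrams

0


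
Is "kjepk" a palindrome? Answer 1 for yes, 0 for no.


Input: kjepk
Reversed: kpejk
  Compare pos 0 ('k') with pos 4 ('k'): match
  Compare pos 1 ('j') with pos 3 ('p'): MISMATCH
Result: not a palindrome

0


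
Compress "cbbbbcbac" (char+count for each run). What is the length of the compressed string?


Input: cbbbbcbac
Runs:
  'c' x 1 => "c1"
  'b' x 4 => "b4"
  'c' x 1 => "c1"
  'b' x 1 => "b1"
  'a' x 1 => "a1"
  'c' x 1 => "c1"
Compressed: "c1b4c1b1a1c1"
Compressed length: 12

12


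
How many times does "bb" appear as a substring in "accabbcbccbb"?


Searching for "bb" in "accabbcbccbb"
Scanning each position:
  Position 0: "ac" => no
  Position 1: "cc" => no
  Position 2: "ca" => no
  Position 3: "ab" => no
  Position 4: "bb" => MATCH
  Position 5: "bc" => no
  Position 6: "cb" => no
  Position 7: "bc" => no
  Position 8: "cc" => no
  Position 9: "cb" => no
  Position 10: "bb" => MATCH
Total occurrences: 2

2


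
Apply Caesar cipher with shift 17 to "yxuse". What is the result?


Caesar cipher: shift "yxuse" by 17
  'y' (pos 24) + 17 = pos 15 = 'p'
  'x' (pos 23) + 17 = pos 14 = 'o'
  'u' (pos 20) + 17 = pos 11 = 'l'
  's' (pos 18) + 17 = pos 9 = 'j'
  'e' (pos 4) + 17 = pos 21 = 'v'
Result: poljv

poljv


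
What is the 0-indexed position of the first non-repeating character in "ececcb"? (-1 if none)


Input: ececcb
Character frequencies:
  'b': 1
  'c': 3
  'e': 2
Scanning left to right for freq == 1:
  Position 0 ('e'): freq=2, skip
  Position 1 ('c'): freq=3, skip
  Position 2 ('e'): freq=2, skip
  Position 3 ('c'): freq=3, skip
  Position 4 ('c'): freq=3, skip
  Position 5 ('b'): unique! => answer = 5

5


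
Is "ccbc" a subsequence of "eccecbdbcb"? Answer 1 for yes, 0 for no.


Check if "ccbc" is a subsequence of "eccecbdbcb"
Greedy scan:
  Position 0 ('e'): no match needed
  Position 1 ('c'): matches sub[0] = 'c'
  Position 2 ('c'): matches sub[1] = 'c'
  Position 3 ('e'): no match needed
  Position 4 ('c'): no match needed
  Position 5 ('b'): matches sub[2] = 'b'
  Position 6 ('d'): no match needed
  Position 7 ('b'): no match needed
  Position 8 ('c'): matches sub[3] = 'c'
  Position 9 ('b'): no match needed
All 4 characters matched => is a subsequence

1


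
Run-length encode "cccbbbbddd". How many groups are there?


Input: cccbbbbddd
Scanning for consecutive runs:
  Group 1: 'c' x 3 (positions 0-2)
  Group 2: 'b' x 4 (positions 3-6)
  Group 3: 'd' x 3 (positions 7-9)
Total groups: 3

3


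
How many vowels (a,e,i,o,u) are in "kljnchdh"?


Input: kljnchdh
Checking each character:
  'k' at position 0: consonant
  'l' at position 1: consonant
  'j' at position 2: consonant
  'n' at position 3: consonant
  'c' at position 4: consonant
  'h' at position 5: consonant
  'd' at position 6: consonant
  'h' at position 7: consonant
Total vowels: 0

0


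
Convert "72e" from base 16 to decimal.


Input: "72e" in base 16
Positional expansion:
  Digit '7' (value 7) x 16^2 = 1792
  Digit '2' (value 2) x 16^1 = 32
  Digit 'e' (value 14) x 16^0 = 14
Sum = 1838

1838


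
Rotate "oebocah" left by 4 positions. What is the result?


Input: "oebocah", rotate left by 4
First 4 characters: "oebo"
Remaining characters: "cah"
Concatenate remaining + first: "cah" + "oebo" = "cahoebo"

cahoebo


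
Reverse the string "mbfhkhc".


Input: mbfhkhc
Reading characters right to left:
  Position 6: 'c'
  Position 5: 'h'
  Position 4: 'k'
  Position 3: 'h'
  Position 2: 'f'
  Position 1: 'b'
  Position 0: 'm'
Reversed: chkhfbm

chkhfbm


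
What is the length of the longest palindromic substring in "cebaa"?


Input: "cebaa"
Checking substrings for palindromes:
  [3:5] "aa" (len 2) => palindrome
Longest palindromic substring: "aa" with length 2

2


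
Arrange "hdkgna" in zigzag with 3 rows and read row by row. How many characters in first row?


Zigzag "hdkgna" into 3 rows:
Placing characters:
  'h' => row 0
  'd' => row 1
  'k' => row 2
  'g' => row 1
  'n' => row 0
  'a' => row 1
Rows:
  Row 0: "hn"
  Row 1: "dga"
  Row 2: "k"
First row length: 2

2


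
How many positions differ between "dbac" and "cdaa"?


Comparing "dbac" and "cdaa" position by position:
  Position 0: 'd' vs 'c' => DIFFER
  Position 1: 'b' vs 'd' => DIFFER
  Position 2: 'a' vs 'a' => same
  Position 3: 'c' vs 'a' => DIFFER
Positions that differ: 3

3


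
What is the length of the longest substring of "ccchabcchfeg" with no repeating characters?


Input: "ccchabcchfeg"
Sliding window (track last position of each char):
  Position 0 ('c'): window [0,0] length 1 -- new best
  Position 1 ('c'): repeat (last at 0), move window start to 1
  Position 1 ('c'): window [1,1] length 1
  Position 2 ('c'): repeat (last at 1), move window start to 2
  Position 2 ('c'): window [2,2] length 1
  Position 3 ('h'): window [2,3] length 2 -- new best
  Position 4 ('a'): window [2,4] length 3 -- new best
  Position 5 ('b'): window [2,5] length 4 -- new best
  Position 6 ('c'): repeat (last at 2), move window start to 3
  Position 6 ('c'): window [3,6] length 4
  Position 7 ('c'): repeat (last at 6), move window start to 7
  Position 7 ('c'): window [7,7] length 1
  Position 8 ('h'): window [7,8] length 2
  Position 9 ('f'): window [7,9] length 3
  Position 10 ('e'): window [7,10] length 4
  Position 11 ('g'): window [7,11] length 5 -- new best
Longest substring with no repeats: "chfeg" with length 5

5


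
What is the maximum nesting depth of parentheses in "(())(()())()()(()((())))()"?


Input: "(())(()())()()(()((())))()"
Tracking depth:
  Position 0 '(': depth becomes 1
  Position 1 '(': depth becomes 2
  Position 2 ')': depth becomes 1
  Position 3 ')': depth becomes 0
  Position 4 '(': depth becomes 1
  Position 5 '(': depth becomes 2
  Position 6 ')': depth becomes 1
  Position 7 '(': depth becomes 2
  Position 8 ')': depth becomes 1
  Position 9 ')': depth becomes 0
  Position 10 '(': depth becomes 1
  Position 11 ')': depth becomes 0
  Position 12 '(': depth becomes 1
  Position 13 ')': depth becomes 0
  Position 14 '(': depth becomes 1
  Position 15 '(': depth becomes 2
  Position 16 ')': depth becomes 1
  Position 17 '(': depth becomes 2
  Position 18 '(': depth becomes 3
  Position 19 '(': depth becomes 4
  Position 20 ')': depth becomes 3
  Position 21 ')': depth becomes 2
  Position 22 ')': depth becomes 1
  Position 23 ')': depth becomes 0
  Position 24 '(': depth becomes 1
  Position 25 ')': depth becomes 0
Maximum depth reached: 4

4


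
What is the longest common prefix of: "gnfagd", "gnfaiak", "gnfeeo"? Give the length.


Words: gnfagd, gnfaiak, gnfeeo
  Position 0: all 'g' => match
  Position 1: all 'n' => match
  Position 2: all 'f' => match
  Position 3: ('a', 'a', 'e') => mismatch, stop
LCP = "gnf" (length 3)

3


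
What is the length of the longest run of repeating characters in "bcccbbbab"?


Input: "bcccbbbab"
Scanning for longest run:
  Position 1 ('c'): new char, reset run to 1
  Position 2 ('c'): continues run of 'c', length=2
  Position 3 ('c'): continues run of 'c', length=3
  Position 4 ('b'): new char, reset run to 1
  Position 5 ('b'): continues run of 'b', length=2
  Position 6 ('b'): continues run of 'b', length=3
  Position 7 ('a'): new char, reset run to 1
  Position 8 ('b'): new char, reset run to 1
Longest run: 'c' with length 3

3


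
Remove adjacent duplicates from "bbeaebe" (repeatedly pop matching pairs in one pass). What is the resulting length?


Input: bbeaebe
Stack-based adjacent duplicate removal:
  Read 'b': push. Stack: b
  Read 'b': matches stack top 'b' => pop. Stack: (empty)
  Read 'e': push. Stack: e
  Read 'a': push. Stack: ea
  Read 'e': push. Stack: eae
  Read 'b': push. Stack: eaeb
  Read 'e': push. Stack: eaebe
Final stack: "eaebe" (length 5)

5


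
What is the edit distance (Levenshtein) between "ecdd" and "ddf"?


Computing edit distance: "ecdd" -> "ddf"
DP table:
           d    d    f
      0    1    2    3
  e   1    1    2    3
  c   2    2    2    3
  d   3    2    2    3
  d   4    3    2    3
Edit distance = dp[4][3] = 3

3


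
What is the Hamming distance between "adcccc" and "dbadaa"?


Comparing "adcccc" and "dbadaa" position by position:
  Position 0: 'a' vs 'd' => differ
  Position 1: 'd' vs 'b' => differ
  Position 2: 'c' vs 'a' => differ
  Position 3: 'c' vs 'd' => differ
  Position 4: 'c' vs 'a' => differ
  Position 5: 'c' vs 'a' => differ
Total differences (Hamming distance): 6

6


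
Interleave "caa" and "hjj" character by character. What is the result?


Interleaving "caa" and "hjj":
  Position 0: 'c' from first, 'h' from second => "ch"
  Position 1: 'a' from first, 'j' from second => "aj"
  Position 2: 'a' from first, 'j' from second => "aj"
Result: chajaj

chajaj


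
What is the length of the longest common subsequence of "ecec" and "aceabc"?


LCS of "ecec" and "aceabc"
DP table:
           a    c    e    a    b    c
      0    0    0    0    0    0    0
  e   0    0    0    1    1    1    1
  c   0    0    1    1    1    1    2
  e   0    0    1    2    2    2    2
  c   0    0    1    2    2    2    3
LCS length = dp[4][6] = 3

3


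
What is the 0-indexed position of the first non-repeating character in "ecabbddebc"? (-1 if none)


Input: ecabbddebc
Character frequencies:
  'a': 1
  'b': 3
  'c': 2
  'd': 2
  'e': 2
Scanning left to right for freq == 1:
  Position 0 ('e'): freq=2, skip
  Position 1 ('c'): freq=2, skip
  Position 2 ('a'): unique! => answer = 2

2


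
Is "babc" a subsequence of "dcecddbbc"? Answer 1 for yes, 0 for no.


Check if "babc" is a subsequence of "dcecddbbc"
Greedy scan:
  Position 0 ('d'): no match needed
  Position 1 ('c'): no match needed
  Position 2 ('e'): no match needed
  Position 3 ('c'): no match needed
  Position 4 ('d'): no match needed
  Position 5 ('d'): no match needed
  Position 6 ('b'): matches sub[0] = 'b'
  Position 7 ('b'): no match needed
  Position 8 ('c'): no match needed
Only matched 1/4 characters => not a subsequence

0


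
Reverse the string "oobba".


Input: oobba
Reading characters right to left:
  Position 4: 'a'
  Position 3: 'b'
  Position 2: 'b'
  Position 1: 'o'
  Position 0: 'o'
Reversed: abboo

abboo


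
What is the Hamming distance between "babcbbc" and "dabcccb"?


Comparing "babcbbc" and "dabcccb" position by position:
  Position 0: 'b' vs 'd' => differ
  Position 1: 'a' vs 'a' => same
  Position 2: 'b' vs 'b' => same
  Position 3: 'c' vs 'c' => same
  Position 4: 'b' vs 'c' => differ
  Position 5: 'b' vs 'c' => differ
  Position 6: 'c' vs 'b' => differ
Total differences (Hamming distance): 4

4


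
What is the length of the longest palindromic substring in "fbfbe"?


Input: "fbfbe"
Checking substrings for palindromes:
  [0:3] "fbf" (len 3) => palindrome
  [1:4] "bfb" (len 3) => palindrome
Longest palindromic substring: "fbf" with length 3

3


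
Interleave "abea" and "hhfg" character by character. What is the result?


Interleaving "abea" and "hhfg":
  Position 0: 'a' from first, 'h' from second => "ah"
  Position 1: 'b' from first, 'h' from second => "bh"
  Position 2: 'e' from first, 'f' from second => "ef"
  Position 3: 'a' from first, 'g' from second => "ag"
Result: ahbhefag

ahbhefag


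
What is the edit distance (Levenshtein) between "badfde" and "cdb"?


Computing edit distance: "badfde" -> "cdb"
DP table:
           c    d    b
      0    1    2    3
  b   1    1    2    2
  a   2    2    2    3
  d   3    3    2    3
  f   4    4    3    3
  d   5    5    4    4
  e   6    6    5    5
Edit distance = dp[6][3] = 5

5


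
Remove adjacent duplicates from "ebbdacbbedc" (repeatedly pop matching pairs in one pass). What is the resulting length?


Input: ebbdacbbedc
Stack-based adjacent duplicate removal:
  Read 'e': push. Stack: e
  Read 'b': push. Stack: eb
  Read 'b': matches stack top 'b' => pop. Stack: e
  Read 'd': push. Stack: ed
  Read 'a': push. Stack: eda
  Read 'c': push. Stack: edac
  Read 'b': push. Stack: edacb
  Read 'b': matches stack top 'b' => pop. Stack: edac
  Read 'e': push. Stack: edace
  Read 'd': push. Stack: edaced
  Read 'c': push. Stack: edacedc
Final stack: "edacedc" (length 7)

7


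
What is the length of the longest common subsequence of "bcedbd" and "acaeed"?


LCS of "bcedbd" and "acaeed"
DP table:
           a    c    a    e    e    d
      0    0    0    0    0    0    0
  b   0    0    0    0    0    0    0
  c   0    0    1    1    1    1    1
  e   0    0    1    1    2    2    2
  d   0    0    1    1    2    2    3
  b   0    0    1    1    2    2    3
  d   0    0    1    1    2    2    3
LCS length = dp[6][6] = 3

3


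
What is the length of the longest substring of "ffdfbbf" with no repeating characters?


Input: "ffdfbbf"
Sliding window (track last position of each char):
  Position 0 ('f'): window [0,0] length 1 -- new best
  Position 1 ('f'): repeat (last at 0), move window start to 1
  Position 1 ('f'): window [1,1] length 1
  Position 2 ('d'): window [1,2] length 2 -- new best
  Position 3 ('f'): repeat (last at 1), move window start to 2
  Position 3 ('f'): window [2,3] length 2
  Position 4 ('b'): window [2,4] length 3 -- new best
  Position 5 ('b'): repeat (last at 4), move window start to 5
  Position 5 ('b'): window [5,5] length 1
  Position 6 ('f'): window [5,6] length 2
Longest substring with no repeats: "dfb" with length 3

3


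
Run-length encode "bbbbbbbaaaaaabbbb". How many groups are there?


Input: bbbbbbbaaaaaabbbb
Scanning for consecutive runs:
  Group 1: 'b' x 7 (positions 0-6)
  Group 2: 'a' x 6 (positions 7-12)
  Group 3: 'b' x 4 (positions 13-16)
Total groups: 3

3


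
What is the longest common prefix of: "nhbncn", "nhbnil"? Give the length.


Words: nhbncn, nhbnil
  Position 0: all 'n' => match
  Position 1: all 'h' => match
  Position 2: all 'b' => match
  Position 3: all 'n' => match
  Position 4: ('c', 'i') => mismatch, stop
LCP = "nhbn" (length 4)

4


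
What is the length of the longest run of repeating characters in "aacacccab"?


Input: "aacacccab"
Scanning for longest run:
  Position 1 ('a'): continues run of 'a', length=2
  Position 2 ('c'): new char, reset run to 1
  Position 3 ('a'): new char, reset run to 1
  Position 4 ('c'): new char, reset run to 1
  Position 5 ('c'): continues run of 'c', length=2
  Position 6 ('c'): continues run of 'c', length=3
  Position 7 ('a'): new char, reset run to 1
  Position 8 ('b'): new char, reset run to 1
Longest run: 'c' with length 3

3


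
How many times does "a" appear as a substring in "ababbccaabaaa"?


Searching for "a" in "ababbccaabaaa"
Scanning each position:
  Position 0: "a" => MATCH
  Position 1: "b" => no
  Position 2: "a" => MATCH
  Position 3: "b" => no
  Position 4: "b" => no
  Position 5: "c" => no
  Position 6: "c" => no
  Position 7: "a" => MATCH
  Position 8: "a" => MATCH
  Position 9: "b" => no
  Position 10: "a" => MATCH
  Position 11: "a" => MATCH
  Position 12: "a" => MATCH
Total occurrences: 7

7


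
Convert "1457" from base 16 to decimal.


Input: "1457" in base 16
Positional expansion:
  Digit '1' (value 1) x 16^3 = 4096
  Digit '4' (value 4) x 16^2 = 1024
  Digit '5' (value 5) x 16^1 = 80
  Digit '7' (value 7) x 16^0 = 7
Sum = 5207

5207


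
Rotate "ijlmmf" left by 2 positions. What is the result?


Input: "ijlmmf", rotate left by 2
First 2 characters: "ij"
Remaining characters: "lmmf"
Concatenate remaining + first: "lmmf" + "ij" = "lmmfij"

lmmfij
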